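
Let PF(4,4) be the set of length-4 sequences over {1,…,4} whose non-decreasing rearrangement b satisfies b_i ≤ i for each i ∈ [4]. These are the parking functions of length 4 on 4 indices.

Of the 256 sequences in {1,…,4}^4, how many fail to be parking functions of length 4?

131

#PF = 1·5^3 = 1 · 125 = 125 [KW]
Example (4,4,3,3) → sorted (3,3,4,4): b_1=3>1, not a PF.
Total 256; non-PF = 256−125 = 131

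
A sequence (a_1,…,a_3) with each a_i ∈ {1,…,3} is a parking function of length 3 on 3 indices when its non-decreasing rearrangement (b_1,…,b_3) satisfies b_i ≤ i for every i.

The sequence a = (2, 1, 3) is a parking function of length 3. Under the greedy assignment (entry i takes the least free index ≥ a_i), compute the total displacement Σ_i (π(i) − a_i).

0

Σπ = 6 ({1..3} each once); Σa = 2+1+3 = 6; disp = 6−6 = 0.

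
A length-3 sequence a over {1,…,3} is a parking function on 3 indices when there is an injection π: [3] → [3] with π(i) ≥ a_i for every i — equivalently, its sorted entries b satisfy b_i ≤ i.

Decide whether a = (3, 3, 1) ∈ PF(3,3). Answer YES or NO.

NO

Sorted: b = (1, 3, 3).
  b_1=1 ≤ 1
  b_2=3 > 2
  fails at i=2 ⇒ NO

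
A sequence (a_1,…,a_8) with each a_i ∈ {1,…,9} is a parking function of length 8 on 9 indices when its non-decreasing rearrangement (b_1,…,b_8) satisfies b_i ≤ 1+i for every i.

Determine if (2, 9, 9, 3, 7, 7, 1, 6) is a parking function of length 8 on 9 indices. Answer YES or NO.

Order a: b = (1, 2, 3, 6, 7, 7, 9, 9).
  b_1=1 ≤ 2
  b_2=2 ≤ 3
  b_3=3 ≤ 4
  b_4=6 > 5
  fails at i=4 ⇒ NO

NO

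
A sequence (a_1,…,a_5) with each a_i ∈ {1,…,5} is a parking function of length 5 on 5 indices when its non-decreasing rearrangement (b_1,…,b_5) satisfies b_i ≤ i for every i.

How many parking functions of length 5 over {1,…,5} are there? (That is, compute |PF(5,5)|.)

1296

|PF(5,5)| = (5−5+1)·(5+1)^(5−1) = 1×1296 = 1296
Example (1,3,4,3,2) → sorted (1,2,3,3,4): b_i ≤ i ∀i, a PF.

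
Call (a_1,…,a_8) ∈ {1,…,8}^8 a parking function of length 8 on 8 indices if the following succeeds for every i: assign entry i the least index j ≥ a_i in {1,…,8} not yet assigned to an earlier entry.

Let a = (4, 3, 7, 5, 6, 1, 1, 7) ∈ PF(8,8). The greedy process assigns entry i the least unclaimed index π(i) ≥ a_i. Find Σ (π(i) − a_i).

2

Σπ = 36 ({1..8} each once); Σa = 4+3+7+5+6+1+1+7 = 34; disp = 36−34 = 2.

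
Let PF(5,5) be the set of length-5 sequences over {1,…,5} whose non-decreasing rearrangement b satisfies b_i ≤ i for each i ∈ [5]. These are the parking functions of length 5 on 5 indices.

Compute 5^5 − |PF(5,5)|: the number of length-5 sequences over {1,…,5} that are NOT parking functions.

1829

#PF = (5−5+1)·(5+1)^(5−1) = 1 · 1296 = 1296 (Pollak)
E.g. (2,4,4,4,3) → sorted (2,3,4,4,4): b_1=2>1, not a PF.
Total 3125; non-PF = 3125−1296 = 1829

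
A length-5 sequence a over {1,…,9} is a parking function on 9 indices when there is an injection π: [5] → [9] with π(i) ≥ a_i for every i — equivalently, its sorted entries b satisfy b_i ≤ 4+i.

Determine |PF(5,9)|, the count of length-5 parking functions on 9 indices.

#PF = (10−5)·10^(5−1) = 5 · 10000 = 50000 (Konheim–Weiss)
One tuple (8,1,7,4,9) → sorted (1,4,7,8,9): b_i ≤ 4+i ∀i, a PF.

50000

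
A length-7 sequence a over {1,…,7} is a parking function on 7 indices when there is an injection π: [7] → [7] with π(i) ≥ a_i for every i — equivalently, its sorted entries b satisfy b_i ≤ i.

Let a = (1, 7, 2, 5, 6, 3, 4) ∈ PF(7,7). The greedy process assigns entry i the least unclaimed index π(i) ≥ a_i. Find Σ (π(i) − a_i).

Σπ = 7·8/2 = 28 (π permutes [7]); Σa = 1+7+2+5+6+3+4 = 28; disp = 28−28 = 0.

0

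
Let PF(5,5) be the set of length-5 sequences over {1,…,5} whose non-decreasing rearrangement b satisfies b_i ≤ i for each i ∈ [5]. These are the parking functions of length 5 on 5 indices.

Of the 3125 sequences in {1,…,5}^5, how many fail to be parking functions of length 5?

1829

#PF = (6−5)·6^(5−1) = 1×1296 = 1296 (Konheim–Weiss)
Check (5,5,5,4,4) → sorted (4,4,5,5,5): b_1=4>1, not a PF.
5^5 − 1296 = 3125 − 1296 = 1829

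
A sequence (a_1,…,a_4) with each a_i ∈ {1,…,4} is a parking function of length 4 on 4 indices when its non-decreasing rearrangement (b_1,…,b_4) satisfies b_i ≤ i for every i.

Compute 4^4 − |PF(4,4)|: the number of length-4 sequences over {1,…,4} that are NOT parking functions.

131

#PF = (4+1−4)·(4+1)^{4−1} = 1·125 = 125 (Pollak)
E.g. (4,4,3,4) → sorted (3,4,4,4): b_1=3>1, not a PF.
So 256 − 125 = 131 fail.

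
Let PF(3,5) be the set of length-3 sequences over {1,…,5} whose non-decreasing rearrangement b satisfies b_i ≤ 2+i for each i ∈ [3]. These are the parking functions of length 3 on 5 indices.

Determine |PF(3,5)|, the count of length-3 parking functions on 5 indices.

108

#PF = (5+1−3)·(5+1)^{3−1} = 3 · 36 = 108
Check (4,2,5) → sorted (2,4,5): b_i ≤ 2+i ∀i, a PF.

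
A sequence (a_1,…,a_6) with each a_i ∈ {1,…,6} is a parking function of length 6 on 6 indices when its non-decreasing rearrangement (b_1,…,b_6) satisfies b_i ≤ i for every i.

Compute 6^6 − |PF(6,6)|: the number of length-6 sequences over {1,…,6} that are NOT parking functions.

29849

Count = 1·7^5 = 1×16807 = 16807 (Pollak)
One tuple (5,2,6,5,3,2) → sorted (2,2,3,5,5,6): b_1=2>1, not a PF.
Total 46656; non-PF = 46656−16807 = 29849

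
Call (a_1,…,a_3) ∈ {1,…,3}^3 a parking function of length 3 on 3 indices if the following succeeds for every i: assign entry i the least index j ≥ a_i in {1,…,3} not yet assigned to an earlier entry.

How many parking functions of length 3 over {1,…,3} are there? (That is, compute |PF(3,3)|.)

|PF| = (4−3)·4^(3−1) = 1·16 = 16 (Pollak)
One tuple (1,3,1) → sorted (1,1,3): b_i ≤ i ∀i, a PF.

16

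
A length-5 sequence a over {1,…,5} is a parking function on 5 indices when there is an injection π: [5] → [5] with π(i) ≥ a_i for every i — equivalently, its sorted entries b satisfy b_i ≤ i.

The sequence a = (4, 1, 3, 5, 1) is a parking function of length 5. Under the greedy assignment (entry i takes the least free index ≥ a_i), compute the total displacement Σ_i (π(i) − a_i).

Σπ = 5·6/2 = 15 (π permutes [5]); Σa = 4+1+3+5+1 = 14; disp = 15−14 = 1.

1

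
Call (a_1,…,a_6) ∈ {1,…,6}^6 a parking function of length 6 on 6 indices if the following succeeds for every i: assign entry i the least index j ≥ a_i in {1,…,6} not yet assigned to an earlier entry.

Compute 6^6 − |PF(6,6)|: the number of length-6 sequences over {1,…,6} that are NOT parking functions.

29849

Count = 1·7^5 = 1×16807 = 16807 (Pollak)
E.g. (5,5,1,4,6,5) → sorted (1,4,5,5,5,6): b_2=4>2, not a PF.
So 46656 − 16807 = 29849 fail.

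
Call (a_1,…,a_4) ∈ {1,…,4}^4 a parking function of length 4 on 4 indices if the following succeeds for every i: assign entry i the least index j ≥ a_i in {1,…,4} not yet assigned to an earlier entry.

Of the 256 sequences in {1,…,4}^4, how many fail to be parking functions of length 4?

131

|PF| = 1·5^3 = 1 · 125 = 125 (Pollak)
One tuple (3,2,4,3) → sorted (2,3,3,4): b_1=2>1, not a PF.
4^4 − 125 = 256 − 125 = 131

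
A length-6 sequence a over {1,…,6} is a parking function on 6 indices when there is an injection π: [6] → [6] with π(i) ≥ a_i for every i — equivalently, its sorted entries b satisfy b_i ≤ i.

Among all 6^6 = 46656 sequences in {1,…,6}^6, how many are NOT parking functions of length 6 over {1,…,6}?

29849

|PF(6,6)| = (6−6+1)·(6+1)^(6−1) = 1×16807 = 16807 [KW]
Example (5,6,4,4,6,2) → sorted (2,4,4,5,6,6): b_1=2>1, not a PF.
Total 46656; non-PF = 46656−16807 = 29849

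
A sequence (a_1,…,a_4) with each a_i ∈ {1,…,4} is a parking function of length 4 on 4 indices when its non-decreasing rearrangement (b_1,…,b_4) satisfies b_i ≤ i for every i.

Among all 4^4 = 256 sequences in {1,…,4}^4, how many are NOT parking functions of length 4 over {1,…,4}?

131

|PF(4,4)| = 1·5^3 = 1·125 = 125
Check (4,4,2,2) → sorted (2,2,4,4): b_1=2>1, not a PF.
4^4 − 125 = 256 − 125 = 131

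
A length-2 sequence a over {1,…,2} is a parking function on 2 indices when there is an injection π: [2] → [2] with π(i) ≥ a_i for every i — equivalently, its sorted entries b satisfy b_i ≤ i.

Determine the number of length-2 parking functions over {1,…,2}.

3

|PF| = (2−2+1)·(2+1)^(2−1) = 1·3 = 3 (Pollak)
Check (1,1) → sorted (1,1): b_i ≤ i ∀i, a PF.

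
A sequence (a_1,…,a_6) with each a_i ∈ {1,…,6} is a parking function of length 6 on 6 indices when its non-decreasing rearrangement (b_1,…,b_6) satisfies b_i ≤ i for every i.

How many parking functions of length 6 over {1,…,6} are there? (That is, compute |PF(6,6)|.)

16807

#PF = 1·7^5 = 1 · 16807 = 16807
E.g. (2,2,6,5,1,2) → sorted (1,2,2,2,5,6): b_i ≤ i ∀i, a PF.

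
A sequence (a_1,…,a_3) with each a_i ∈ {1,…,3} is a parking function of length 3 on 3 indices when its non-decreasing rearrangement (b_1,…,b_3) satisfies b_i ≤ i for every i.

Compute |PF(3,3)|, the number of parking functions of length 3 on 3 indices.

16

Count = (4−3)·4^(3−1) = 1·16 = 16 [KW]
Check (3,1,1) → sorted (1,1,3): b_i ≤ i ∀i, a PF.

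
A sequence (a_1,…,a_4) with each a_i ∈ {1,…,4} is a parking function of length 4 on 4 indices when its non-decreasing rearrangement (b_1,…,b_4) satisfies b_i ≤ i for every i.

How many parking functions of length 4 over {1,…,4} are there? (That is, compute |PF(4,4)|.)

|PF(4,4)| = (4+1−4)·(4+1)^{4−1} = 1·125 = 125
Example (2,1,4,2) → sorted (1,2,2,4): b_i ≤ i ∀i, a PF.

125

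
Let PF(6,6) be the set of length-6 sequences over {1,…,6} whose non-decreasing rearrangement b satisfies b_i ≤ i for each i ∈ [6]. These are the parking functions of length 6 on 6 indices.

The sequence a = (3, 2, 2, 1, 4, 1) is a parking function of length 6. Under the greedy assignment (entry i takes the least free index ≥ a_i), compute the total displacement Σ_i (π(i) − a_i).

8

Σπ = 6·7/2 = 21 (π permutes [6]); Σa = 3+2+2+1+4+1 = 13; disp = 21−13 = 8.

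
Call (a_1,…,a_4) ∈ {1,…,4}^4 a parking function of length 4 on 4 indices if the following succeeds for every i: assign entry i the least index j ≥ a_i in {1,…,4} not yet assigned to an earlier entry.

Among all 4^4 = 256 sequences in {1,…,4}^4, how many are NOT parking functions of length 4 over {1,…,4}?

Count = (4+1−4)·(4+1)^{4−1} = 1·125 = 125
Example (3,4,3,3) → sorted (3,3,3,4): b_1=3>1, not a PF.
So 256 − 125 = 131 fail.

131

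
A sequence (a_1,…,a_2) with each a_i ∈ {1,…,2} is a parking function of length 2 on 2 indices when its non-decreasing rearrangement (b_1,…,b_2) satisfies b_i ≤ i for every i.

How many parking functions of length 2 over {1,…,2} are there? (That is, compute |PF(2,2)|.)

Count = (2−2+1)·(2+1)^(2−1) = 1 · 3 = 3
E.g. (2,1) → sorted (1,2): b_i ≤ i ∀i, a PF.

3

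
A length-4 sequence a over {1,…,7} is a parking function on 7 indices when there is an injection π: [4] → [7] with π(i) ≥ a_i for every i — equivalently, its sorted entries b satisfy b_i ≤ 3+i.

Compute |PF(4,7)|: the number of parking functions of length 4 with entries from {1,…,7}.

2048

|PF(4,7)| = (7+1−4)·(7+1)^{4−1} = 4×512 = 2048 (Konheim–Weiss)
Check (6,6,1,4) → sorted (1,4,6,6): b_i ≤ 3+i ∀i, a PF.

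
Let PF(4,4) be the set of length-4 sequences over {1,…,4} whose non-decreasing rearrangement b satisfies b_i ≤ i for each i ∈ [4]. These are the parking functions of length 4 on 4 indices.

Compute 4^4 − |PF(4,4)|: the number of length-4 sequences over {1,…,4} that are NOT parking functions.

Count = (4+1−4)·(4+1)^{4−1} = 1×125 = 125 (Konheim–Weiss)
Check (4,4,4,4) → sorted (4,4,4,4): b_1=4>1, not a PF.
4^4 − 125 = 256 − 125 = 131

131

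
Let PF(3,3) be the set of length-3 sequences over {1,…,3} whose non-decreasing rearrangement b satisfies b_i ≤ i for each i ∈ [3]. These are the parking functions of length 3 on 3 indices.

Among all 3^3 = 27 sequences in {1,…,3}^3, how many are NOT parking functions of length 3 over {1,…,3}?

11

|PF| = (4−3)·4^(3−1) = 1 · 16 = 16 (Pollak)
One tuple (1,3,3) → sorted (1,3,3): b_2=3>2, not a PF.
Total 27; non-PF = 27−16 = 11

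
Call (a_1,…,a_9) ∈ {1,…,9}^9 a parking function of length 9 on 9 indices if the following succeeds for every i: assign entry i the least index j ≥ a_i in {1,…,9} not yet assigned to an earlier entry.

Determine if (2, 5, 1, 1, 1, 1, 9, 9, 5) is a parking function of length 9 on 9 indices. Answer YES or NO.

NO

Rearranged: b = (1, 1, 1, 1, 2, 5, 5, 9, 9).
  b_1=1 ≤ 1
  b_2=1 ≤ 2
  b_3=1 ≤ 3
  b_4=1 ≤ 4
  b_5=2 ≤ 5
  b_6=5 ≤ 6
  b_7=5 ≤ 7
  b_8=9 > 8
  fails at i=8 ⇒ NO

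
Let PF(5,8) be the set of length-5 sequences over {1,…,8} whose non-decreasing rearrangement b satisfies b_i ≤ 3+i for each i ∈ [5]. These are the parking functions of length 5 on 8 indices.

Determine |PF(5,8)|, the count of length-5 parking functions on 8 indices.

26244

|PF| = 4·9^4 = 4·6561 = 26244 (Konheim–Weiss)
Example (5,5,4,6,3) → sorted (3,4,5,5,6): b_i ≤ 3+i ∀i, a PF.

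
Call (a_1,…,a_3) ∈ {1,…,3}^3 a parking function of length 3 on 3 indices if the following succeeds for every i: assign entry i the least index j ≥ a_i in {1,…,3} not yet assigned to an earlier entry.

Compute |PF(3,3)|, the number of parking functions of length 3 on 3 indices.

16

#PF = (4−3)·4^(3−1) = 1×16 = 16 [KW]
Example (2,1,3) → sorted (1,2,3): b_i ≤ i ∀i, a PF.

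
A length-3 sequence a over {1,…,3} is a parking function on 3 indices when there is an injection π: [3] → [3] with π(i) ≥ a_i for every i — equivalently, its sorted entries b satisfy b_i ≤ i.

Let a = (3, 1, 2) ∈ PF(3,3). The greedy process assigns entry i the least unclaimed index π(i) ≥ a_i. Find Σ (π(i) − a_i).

Σπ = 6 ({1..3} each once); Σa = 3+1+2 = 6; disp = 6−6 = 0.

0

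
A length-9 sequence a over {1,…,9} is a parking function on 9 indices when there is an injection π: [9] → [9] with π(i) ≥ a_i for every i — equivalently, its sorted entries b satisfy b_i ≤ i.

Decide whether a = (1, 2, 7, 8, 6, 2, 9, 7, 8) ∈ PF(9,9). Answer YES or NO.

Sorted: b = (1, 2, 2, 6, 7, 7, 8, 8, 9).
  b_1=1 ≤ 1
  b_2=2 ≤ 2
  b_3=2 ≤ 3
  b_4=6 > 4
  fails at i=4 ⇒ NO

NO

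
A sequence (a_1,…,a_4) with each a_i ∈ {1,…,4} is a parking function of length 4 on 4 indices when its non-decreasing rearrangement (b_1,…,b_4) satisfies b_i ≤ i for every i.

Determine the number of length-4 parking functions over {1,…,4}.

125

|PF| = (4−4+1)·(4+1)^(4−1) = 1 · 125 = 125 [KW]
E.g. (2,1,4,3) → sorted (1,2,3,4): b_i ≤ i ∀i, a PF.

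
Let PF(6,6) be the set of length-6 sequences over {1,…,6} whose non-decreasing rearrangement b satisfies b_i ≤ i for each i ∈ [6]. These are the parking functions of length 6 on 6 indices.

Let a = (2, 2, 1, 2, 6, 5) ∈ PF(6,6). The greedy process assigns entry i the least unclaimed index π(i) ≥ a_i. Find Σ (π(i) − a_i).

Σπ = 6·7/2 = 21 (π permutes [6]); Σa = 2+2+1+2+6+5 = 18; disp = 21−18 = 3.

3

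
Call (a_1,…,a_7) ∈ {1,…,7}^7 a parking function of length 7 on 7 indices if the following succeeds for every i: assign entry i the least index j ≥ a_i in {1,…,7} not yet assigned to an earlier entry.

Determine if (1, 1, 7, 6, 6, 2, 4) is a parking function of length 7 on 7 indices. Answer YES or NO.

NO

Rearranged: b = (1, 1, 2, 4, 6, 6, 7).
  b_1=1 ≤ 1
  b_2=1 ≤ 2
  b_3=2 ≤ 3
  b_4=4 ≤ 4
  b_5=6 > 5
  fails at i=5 ⇒ NO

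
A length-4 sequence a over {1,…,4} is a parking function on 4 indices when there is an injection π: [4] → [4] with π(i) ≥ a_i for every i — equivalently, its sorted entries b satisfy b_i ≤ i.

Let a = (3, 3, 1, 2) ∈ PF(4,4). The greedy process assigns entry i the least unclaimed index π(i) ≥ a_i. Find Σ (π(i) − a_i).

Σπ = 4·5/2 = 10 (π permutes [4]); Σa = 3+3+1+2 = 9; disp = 10−9 = 1.

1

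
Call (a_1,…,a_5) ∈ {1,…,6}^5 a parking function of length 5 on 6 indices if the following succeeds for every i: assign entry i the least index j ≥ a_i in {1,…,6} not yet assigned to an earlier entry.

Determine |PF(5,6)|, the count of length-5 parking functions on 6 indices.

4802

|PF(5,6)| = (6+1−5)·(6+1)^{5−1} = 2·2401 = 4802 (Konheim–Weiss)
One tuple (3,1,4,3,4) → sorted (1,3,3,4,4): b_i ≤ 1+i ∀i, a PF.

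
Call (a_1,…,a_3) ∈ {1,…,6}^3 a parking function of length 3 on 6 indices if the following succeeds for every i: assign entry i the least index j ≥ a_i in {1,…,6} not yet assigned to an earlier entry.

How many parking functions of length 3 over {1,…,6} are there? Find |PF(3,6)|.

196

Count = (6−3+1)·(6+1)^(3−1) = 4×49 = 196 [KW]
E.g. (3,5,2) → sorted (2,3,5): b_i ≤ 3+i ∀i, a PF.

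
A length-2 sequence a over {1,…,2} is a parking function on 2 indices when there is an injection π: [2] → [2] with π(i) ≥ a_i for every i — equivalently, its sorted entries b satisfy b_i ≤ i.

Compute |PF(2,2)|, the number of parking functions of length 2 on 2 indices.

3

|PF(2,2)| = (2−2+1)·(2+1)^(2−1) = 1·3 = 3 (Konheim–Weiss)
E.g. (1,1) → sorted (1,1): b_i ≤ i ∀i, a PF.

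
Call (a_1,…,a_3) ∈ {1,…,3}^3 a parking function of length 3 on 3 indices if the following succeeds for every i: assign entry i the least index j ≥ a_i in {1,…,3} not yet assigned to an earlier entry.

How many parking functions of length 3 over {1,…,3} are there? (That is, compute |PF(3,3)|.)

16

#PF = 1·4^2 = 1 · 16 = 16
E.g. (3,1,2) → sorted (1,2,3): b_i ≤ i ∀i, a PF.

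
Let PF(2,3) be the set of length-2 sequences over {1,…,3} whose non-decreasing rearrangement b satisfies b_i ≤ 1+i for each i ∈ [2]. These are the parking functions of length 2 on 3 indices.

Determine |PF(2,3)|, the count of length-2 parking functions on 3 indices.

|PF| = (4−2)·4^(2−1) = 2 · 4 = 8
E.g. (2,2) → sorted (2,2): b_i ≤ 1+i ∀i, a PF.

8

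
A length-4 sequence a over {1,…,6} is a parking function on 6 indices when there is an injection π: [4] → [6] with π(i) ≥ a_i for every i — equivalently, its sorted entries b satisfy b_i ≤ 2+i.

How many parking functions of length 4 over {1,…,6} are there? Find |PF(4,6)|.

1029

#PF = (7−4)·7^(4−1) = 3·343 = 1029 (Pollak)
Example (4,4,5,2) → sorted (2,4,4,5): b_i ≤ 2+i ∀i, a PF.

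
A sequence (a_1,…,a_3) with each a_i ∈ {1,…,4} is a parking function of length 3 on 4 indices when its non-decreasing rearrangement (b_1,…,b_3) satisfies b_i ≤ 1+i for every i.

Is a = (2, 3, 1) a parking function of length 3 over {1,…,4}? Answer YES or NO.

Sorted: b = (1, 2, 3).
  b_1=1 ≤ 2
  b_2=2 ≤ 3
  b_3=3 ≤ 4
All bounds hold ⇒ YES

YES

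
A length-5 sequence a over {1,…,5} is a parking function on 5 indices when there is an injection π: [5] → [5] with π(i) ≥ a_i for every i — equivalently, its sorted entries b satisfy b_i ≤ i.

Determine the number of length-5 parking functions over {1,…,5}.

Count = (5+1−5)·(5+1)^{5−1} = 1 · 1296 = 1296
Example (2,2,2,4,1) → sorted (1,2,2,2,4): b_i ≤ i ∀i, a PF.

1296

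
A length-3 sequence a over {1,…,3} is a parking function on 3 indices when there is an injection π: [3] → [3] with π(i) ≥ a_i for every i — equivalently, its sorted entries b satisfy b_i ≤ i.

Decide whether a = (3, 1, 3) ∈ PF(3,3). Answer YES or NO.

NO

Sorted: b = (1, 3, 3).
  b_1=1 ≤ 1
  b_2=3 > 2
  fails at i=2 ⇒ NO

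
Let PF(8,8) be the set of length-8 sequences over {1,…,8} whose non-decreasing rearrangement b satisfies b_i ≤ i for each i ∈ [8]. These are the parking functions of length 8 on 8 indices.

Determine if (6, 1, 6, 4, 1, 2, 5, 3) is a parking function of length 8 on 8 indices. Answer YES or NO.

YES

Rearranged: b = (1, 1, 2, 3, 4, 5, 6, 6).
  b_1=1 ≤ 1
  b_2=1 ≤ 2
  b_3=2 ≤ 3
  b_4=3 ≤ 4
  b_5=4 ≤ 5
  b_6=5 ≤ 6
  b_7=6 ≤ 7
  b_8=6 ≤ 8
All bounds hold ⇒ YES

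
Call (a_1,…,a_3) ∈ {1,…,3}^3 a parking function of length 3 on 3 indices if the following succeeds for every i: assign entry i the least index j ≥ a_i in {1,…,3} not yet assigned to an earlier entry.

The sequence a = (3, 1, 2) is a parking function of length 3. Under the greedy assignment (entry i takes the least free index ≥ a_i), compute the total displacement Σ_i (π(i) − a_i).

Σπ = 6 ({1..3} each once); Σa = 3+1+2 = 6; disp = 6−6 = 0.

0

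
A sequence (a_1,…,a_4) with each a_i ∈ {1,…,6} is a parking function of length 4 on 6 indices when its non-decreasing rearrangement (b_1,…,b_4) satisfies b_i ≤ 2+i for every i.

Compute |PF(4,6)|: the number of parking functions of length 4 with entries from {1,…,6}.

|PF| = (6−4+1)·(6+1)^(4−1) = 3·343 = 1029 [KW]
Example (5,1,4,4) → sorted (1,4,4,5): b_i ≤ 2+i ∀i, a PF.

1029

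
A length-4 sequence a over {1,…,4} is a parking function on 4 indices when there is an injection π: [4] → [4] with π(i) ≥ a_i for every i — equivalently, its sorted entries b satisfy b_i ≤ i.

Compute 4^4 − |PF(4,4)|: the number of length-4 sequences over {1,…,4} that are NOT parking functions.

|PF| = 1·5^3 = 1×125 = 125 [KW]
Example (3,4,4,4) → sorted (3,4,4,4): b_1=3>1, not a PF.
So 256 − 125 = 131 fail.

131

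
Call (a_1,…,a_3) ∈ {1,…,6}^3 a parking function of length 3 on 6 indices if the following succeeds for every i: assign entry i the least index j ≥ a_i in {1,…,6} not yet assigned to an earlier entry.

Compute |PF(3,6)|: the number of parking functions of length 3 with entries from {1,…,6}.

Count = (7−3)·7^(3−1) = 4×49 = 196
Example (3,5,1) → sorted (1,3,5): b_i ≤ 3+i ∀i, a PF.

196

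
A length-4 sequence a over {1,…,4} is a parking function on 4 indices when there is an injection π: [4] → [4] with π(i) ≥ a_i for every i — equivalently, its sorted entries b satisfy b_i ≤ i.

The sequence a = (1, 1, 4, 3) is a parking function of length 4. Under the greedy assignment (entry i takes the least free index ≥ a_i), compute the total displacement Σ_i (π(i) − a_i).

1

Σπ = 4·5/2 = 10 (π permutes [4]); Σa = 1+1+4+3 = 9; disp = 10−9 = 1.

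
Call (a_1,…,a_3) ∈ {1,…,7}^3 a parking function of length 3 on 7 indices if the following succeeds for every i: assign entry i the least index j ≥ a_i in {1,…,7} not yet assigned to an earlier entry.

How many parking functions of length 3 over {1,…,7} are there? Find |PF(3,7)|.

320

#PF = (8−3)·8^(3−1) = 5·64 = 320 (Konheim–Weiss)
One tuple (1,5,4) → sorted (1,4,5): b_i ≤ 4+i ∀i, a PF.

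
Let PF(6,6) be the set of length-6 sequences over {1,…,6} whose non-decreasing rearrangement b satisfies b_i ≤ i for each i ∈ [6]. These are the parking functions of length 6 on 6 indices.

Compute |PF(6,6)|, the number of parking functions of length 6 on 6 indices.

16807

|PF| = (7−6)·7^(6−1) = 1 · 16807 = 16807 (Pollak)
E.g. (1,1,3,4,3,3) → sorted (1,1,3,3,3,4): b_i ≤ i ∀i, a PF.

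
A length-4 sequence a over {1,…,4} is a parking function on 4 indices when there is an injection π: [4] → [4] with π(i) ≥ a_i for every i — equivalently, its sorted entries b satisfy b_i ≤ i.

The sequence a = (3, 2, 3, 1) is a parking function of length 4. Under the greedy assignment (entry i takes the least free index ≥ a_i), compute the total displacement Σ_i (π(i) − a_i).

Σπ = 10 ({1..4} each once); Σa = 3+2+3+1 = 9; disp = 10−9 = 1.

1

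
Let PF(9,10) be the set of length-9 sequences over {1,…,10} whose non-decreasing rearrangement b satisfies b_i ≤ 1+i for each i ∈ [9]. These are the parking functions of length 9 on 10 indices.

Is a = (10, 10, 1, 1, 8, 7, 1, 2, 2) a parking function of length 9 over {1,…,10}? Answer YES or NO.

Order a: b = (1, 1, 1, 2, 2, 7, 8, 10, 10).
  b_1=1 ≤ 2
  b_2=1 ≤ 3
  b_3=1 ≤ 4
  b_4=2 ≤ 5
  b_5=2 ≤ 6
  b_6=7 ≤ 7
  b_7=8 ≤ 8
  b_8=10 > 9
  fails at i=8 ⇒ NO

NO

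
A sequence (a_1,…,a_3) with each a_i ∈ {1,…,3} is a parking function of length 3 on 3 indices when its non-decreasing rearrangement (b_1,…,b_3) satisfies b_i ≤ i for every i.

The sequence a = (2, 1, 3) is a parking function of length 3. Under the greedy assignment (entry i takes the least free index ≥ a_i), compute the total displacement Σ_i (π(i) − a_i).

Σπ = 3·4/2 = 6 (π permutes [3]); Σa = 2+1+3 = 6; disp = 6−6 = 0.

0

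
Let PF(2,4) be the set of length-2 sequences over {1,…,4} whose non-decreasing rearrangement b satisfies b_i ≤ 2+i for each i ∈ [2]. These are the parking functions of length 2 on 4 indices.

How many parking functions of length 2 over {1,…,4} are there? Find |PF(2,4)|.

15

Count = (4+1−2)·(4+1)^{2−1} = 3×5 = 15 [KW]
One tuple (3,1) → sorted (1,3): b_i ≤ 2+i ∀i, a PF.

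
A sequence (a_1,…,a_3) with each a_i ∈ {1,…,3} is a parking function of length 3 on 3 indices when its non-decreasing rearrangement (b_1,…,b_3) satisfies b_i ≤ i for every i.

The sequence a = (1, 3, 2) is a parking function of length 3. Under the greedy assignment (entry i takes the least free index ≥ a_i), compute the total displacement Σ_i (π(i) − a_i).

Σπ = 3·4/2 = 6 (π permutes [3]); Σa = 1+3+2 = 6; disp = 6−6 = 0.

0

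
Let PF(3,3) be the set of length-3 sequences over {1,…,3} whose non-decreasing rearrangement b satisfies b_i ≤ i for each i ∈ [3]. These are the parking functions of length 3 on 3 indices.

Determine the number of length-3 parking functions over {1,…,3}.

|PF(3,3)| = 1·4^2 = 1 · 16 = 16
One tuple (3,1,2) → sorted (1,2,3): b_i ≤ i ∀i, a PF.

16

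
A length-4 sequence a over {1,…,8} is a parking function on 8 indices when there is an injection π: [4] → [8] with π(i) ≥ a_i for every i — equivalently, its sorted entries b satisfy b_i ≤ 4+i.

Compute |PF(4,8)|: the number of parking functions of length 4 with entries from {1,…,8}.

3645

|PF| = (8+1−4)·(8+1)^{4−1} = 5 · 729 = 3645 [KW]
E.g. (5,2,1,1) → sorted (1,1,2,5): b_i ≤ 4+i ∀i, a PF.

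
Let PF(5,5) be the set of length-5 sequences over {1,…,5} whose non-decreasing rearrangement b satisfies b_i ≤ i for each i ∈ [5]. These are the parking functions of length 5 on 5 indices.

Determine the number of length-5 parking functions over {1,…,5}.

|PF| = (5+1−5)·(5+1)^{5−1} = 1×1296 = 1296 [KW]
Check (5,2,1,2,4) → sorted (1,2,2,4,5): b_i ≤ i ∀i, a PF.

1296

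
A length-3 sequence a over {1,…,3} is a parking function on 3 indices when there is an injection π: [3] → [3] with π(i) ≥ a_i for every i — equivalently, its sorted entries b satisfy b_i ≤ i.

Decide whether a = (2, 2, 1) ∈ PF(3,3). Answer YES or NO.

Rearranged: b = (1, 2, 2).
  b_1=1 ≤ 1
  b_2=2 ≤ 2
  b_3=2 ≤ 3
All bounds hold ⇒ YES

YES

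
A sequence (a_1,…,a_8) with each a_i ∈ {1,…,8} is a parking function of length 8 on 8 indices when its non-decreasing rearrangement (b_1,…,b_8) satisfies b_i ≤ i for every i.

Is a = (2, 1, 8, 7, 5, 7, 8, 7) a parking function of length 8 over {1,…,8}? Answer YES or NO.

Rearranged: b = (1, 2, 5, 7, 7, 7, 8, 8).
  b_1=1 ≤ 1
  b_2=2 ≤ 2
  b_3=5 > 3
  fails at i=3 ⇒ NO

NO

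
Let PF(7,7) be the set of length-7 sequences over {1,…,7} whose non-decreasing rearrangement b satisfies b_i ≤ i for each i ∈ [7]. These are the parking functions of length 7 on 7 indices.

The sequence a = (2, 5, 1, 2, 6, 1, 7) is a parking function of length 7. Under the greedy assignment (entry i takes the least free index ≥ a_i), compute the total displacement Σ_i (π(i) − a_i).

Σπ(i) = 1+…+7 = 28; Σa = 2+5+1+2+6+1+7 = 24; disp = 28−24 = 4.

4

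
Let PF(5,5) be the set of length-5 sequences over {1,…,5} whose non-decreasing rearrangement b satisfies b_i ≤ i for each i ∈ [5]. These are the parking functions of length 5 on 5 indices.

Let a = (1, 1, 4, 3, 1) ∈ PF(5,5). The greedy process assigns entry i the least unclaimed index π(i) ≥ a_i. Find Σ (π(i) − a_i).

Σπ = 15 ({1..5} each once); Σa = 1+1+4+3+1 = 10; disp = 15−10 = 5.

5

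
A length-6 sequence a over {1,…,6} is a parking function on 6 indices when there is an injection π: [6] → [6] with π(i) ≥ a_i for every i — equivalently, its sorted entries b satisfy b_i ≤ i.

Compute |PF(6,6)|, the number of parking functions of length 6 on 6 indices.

|PF(6,6)| = (7−6)·7^(6−1) = 1 · 16807 = 16807 (Pollak)
E.g. (1,3,6,5,1,1) → sorted (1,1,1,3,5,6): b_i ≤ i ∀i, a PF.

16807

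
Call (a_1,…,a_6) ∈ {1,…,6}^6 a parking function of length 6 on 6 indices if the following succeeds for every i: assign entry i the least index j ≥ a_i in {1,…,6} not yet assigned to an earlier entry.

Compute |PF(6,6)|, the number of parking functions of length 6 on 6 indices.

16807

|PF| = (7−6)·7^(6−1) = 1 · 16807 = 16807
Example (2,1,3,4,6,5) → sorted (1,2,3,4,5,6): b_i ≤ i ∀i, a PF.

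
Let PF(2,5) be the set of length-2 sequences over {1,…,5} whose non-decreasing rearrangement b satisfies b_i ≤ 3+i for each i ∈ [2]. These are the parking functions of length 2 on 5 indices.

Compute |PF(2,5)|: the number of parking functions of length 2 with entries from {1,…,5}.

|PF| = (5−2+1)·(5+1)^(2−1) = 4 · 6 = 24 [KW]
One tuple (1,5) → sorted (1,5): b_i ≤ 3+i ∀i, a PF.

24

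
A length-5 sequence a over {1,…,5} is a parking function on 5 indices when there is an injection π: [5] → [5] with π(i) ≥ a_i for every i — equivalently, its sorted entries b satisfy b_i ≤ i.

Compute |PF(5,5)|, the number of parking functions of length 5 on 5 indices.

Count = (6−5)·6^(5−1) = 1 · 1296 = 1296
One tuple (4,1,5,2,3) → sorted (1,2,3,4,5): b_i ≤ i ∀i, a PF.

1296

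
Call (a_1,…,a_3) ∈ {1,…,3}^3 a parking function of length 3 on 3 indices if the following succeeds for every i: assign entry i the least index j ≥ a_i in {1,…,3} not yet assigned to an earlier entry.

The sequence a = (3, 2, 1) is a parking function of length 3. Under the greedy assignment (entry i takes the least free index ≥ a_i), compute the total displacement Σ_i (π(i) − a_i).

Σπ = 6 ({1..3} each once); Σa = 3+2+1 = 6; disp = 6−6 = 0.

0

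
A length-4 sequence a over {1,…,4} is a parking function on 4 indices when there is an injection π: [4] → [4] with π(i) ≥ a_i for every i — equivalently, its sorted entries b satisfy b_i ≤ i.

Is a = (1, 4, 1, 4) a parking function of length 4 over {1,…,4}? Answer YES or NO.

NO

Rearranged: b = (1, 1, 4, 4).
  b_1=1 ≤ 1
  b_2=1 ≤ 2
  b_3=4 > 3
  fails at i=3 ⇒ NO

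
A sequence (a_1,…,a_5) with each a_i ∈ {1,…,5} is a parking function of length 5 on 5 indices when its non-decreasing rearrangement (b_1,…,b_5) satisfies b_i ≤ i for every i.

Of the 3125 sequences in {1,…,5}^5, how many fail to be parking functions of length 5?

1829

|PF(5,5)| = (6−5)·6^(5−1) = 1×1296 = 1296 (Konheim–Weiss)
Check (4,3,4,4,5) → sorted (3,4,4,4,5): b_1=3>1, not a PF.
5^5 − 1296 = 3125 − 1296 = 1829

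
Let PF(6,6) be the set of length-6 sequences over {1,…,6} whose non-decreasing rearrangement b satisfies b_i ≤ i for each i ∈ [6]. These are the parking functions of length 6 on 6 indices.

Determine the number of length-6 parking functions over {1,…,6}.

16807

|PF(6,6)| = (6+1−6)·(6+1)^{6−1} = 1·16807 = 16807 (Konheim–Weiss)
Check (3,2,3,1,6,5) → sorted (1,2,3,3,5,6): b_i ≤ i ∀i, a PF.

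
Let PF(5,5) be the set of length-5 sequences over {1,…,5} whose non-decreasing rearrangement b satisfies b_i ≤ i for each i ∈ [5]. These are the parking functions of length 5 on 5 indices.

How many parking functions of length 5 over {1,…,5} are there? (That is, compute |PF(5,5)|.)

|PF| = (6−5)·6^(5−1) = 1 · 1296 = 1296 [KW]
Example (1,4,2,2,2) → sorted (1,2,2,2,4): b_i ≤ i ∀i, a PF.

1296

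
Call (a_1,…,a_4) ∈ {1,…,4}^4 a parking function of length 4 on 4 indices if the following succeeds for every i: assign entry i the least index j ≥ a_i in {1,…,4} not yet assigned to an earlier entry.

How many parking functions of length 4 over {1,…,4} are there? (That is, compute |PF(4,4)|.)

125

Count = (4−4+1)·(4+1)^(4−1) = 1·125 = 125 (Pollak)
E.g. (2,1,4,3) → sorted (1,2,3,4): b_i ≤ i ∀i, a PF.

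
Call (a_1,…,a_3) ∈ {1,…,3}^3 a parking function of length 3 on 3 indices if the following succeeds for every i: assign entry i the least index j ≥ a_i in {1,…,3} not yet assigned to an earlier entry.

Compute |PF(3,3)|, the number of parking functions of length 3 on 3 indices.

|PF| = (4−3)·4^(3−1) = 1·16 = 16 [KW]
One tuple (2,1,3) → sorted (1,2,3): b_i ≤ i ∀i, a PF.

16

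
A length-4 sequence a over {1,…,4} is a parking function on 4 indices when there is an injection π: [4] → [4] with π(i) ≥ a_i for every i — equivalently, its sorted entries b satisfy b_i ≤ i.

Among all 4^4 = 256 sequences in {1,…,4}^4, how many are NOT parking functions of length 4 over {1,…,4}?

|PF| = 1·5^3 = 1·125 = 125
Example (4,4,4,2) → sorted (2,4,4,4): b_1=2>1, not a PF.
Total 256; non-PF = 256−125 = 131

131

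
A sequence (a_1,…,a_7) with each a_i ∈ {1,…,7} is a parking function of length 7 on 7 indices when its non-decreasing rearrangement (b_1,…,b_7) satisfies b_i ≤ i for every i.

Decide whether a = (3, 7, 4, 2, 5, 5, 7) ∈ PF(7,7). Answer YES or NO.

NO

Rearranged: b = (2, 3, 4, 5, 5, 7, 7).
  b_1=2 > 1
  fails at i=1 ⇒ NO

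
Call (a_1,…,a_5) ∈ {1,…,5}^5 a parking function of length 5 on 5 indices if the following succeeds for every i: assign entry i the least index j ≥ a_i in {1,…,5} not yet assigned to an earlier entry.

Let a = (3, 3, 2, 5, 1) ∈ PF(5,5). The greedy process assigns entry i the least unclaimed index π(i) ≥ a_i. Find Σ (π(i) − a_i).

1

Σπ = 15 ({1..5} each once); Σa = 3+3+2+5+1 = 14; disp = 15−14 = 1.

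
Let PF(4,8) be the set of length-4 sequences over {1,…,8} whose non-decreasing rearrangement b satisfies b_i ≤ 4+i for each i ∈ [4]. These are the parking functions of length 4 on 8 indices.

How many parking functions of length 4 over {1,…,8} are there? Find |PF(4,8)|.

|PF(4,8)| = (9−4)·9^(4−1) = 5 · 729 = 3645 (Konheim–Weiss)
Example (6,3,8,6) → sorted (3,6,6,8): b_i ≤ 4+i ∀i, a PF.

3645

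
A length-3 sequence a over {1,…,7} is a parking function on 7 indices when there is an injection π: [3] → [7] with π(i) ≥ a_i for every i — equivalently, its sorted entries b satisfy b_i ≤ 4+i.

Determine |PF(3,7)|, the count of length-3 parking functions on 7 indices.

|PF(3,7)| = (7−3+1)·(7+1)^(3−1) = 5·64 = 320 (Konheim–Weiss)
One tuple (6,7,4) → sorted (4,6,7): b_i ≤ 4+i ∀i, a PF.

320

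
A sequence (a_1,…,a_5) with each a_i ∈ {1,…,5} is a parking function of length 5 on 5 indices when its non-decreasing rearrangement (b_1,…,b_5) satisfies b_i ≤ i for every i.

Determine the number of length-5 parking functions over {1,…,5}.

|PF(5,5)| = (5−5+1)·(5+1)^(5−1) = 1·1296 = 1296 (Konheim–Weiss)
One tuple (4,3,1,4,1) → sorted (1,1,3,4,4): b_i ≤ i ∀i, a PF.

1296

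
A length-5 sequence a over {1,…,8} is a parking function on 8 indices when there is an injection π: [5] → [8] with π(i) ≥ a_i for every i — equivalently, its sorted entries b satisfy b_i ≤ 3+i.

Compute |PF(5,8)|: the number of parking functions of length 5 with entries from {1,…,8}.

26244

|PF| = (9−5)·9^(5−1) = 4·6561 = 26244 (Pollak)
One tuple (7,6,3,1,3) → sorted (1,3,3,6,7): b_i ≤ 3+i ∀i, a PF.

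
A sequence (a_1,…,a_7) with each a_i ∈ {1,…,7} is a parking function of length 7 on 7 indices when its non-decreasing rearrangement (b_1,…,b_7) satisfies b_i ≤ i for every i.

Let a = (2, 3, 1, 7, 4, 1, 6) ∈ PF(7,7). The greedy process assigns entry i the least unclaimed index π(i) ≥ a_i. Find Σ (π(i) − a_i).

4

Σπ(i) = 1+…+7 = 28; Σa = 2+3+1+7+4+1+6 = 24; disp = 28−24 = 4.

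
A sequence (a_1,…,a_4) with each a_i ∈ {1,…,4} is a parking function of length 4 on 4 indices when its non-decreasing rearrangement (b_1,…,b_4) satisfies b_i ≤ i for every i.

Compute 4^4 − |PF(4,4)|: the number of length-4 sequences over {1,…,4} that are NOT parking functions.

#PF = (5−4)·5^(4−1) = 1 · 125 = 125 (Konheim–Weiss)
One tuple (3,2,3,3) → sorted (2,3,3,3): b_1=2>1, not a PF.
So 256 − 125 = 131 fail.

131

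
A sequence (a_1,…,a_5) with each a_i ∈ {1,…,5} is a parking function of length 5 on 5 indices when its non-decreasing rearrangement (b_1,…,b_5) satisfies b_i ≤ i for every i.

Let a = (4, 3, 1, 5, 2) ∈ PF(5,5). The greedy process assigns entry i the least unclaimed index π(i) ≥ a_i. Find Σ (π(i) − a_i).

0

Σπ = 5·6/2 = 15 (π permutes [5]); Σa = 4+3+1+5+2 = 15; disp = 15−15 = 0.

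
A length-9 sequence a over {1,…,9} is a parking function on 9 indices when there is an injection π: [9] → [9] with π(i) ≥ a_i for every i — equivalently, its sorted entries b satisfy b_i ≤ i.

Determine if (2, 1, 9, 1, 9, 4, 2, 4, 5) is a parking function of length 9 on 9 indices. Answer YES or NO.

NO

Rearranged: b = (1, 1, 2, 2, 4, 4, 5, 9, 9).
  b_1=1 ≤ 1
  b_2=1 ≤ 2
  b_3=2 ≤ 3
  b_4=2 ≤ 4
  b_5=4 ≤ 5
  b_6=4 ≤ 6
  b_7=5 ≤ 7
  b_8=9 > 8
  fails at i=8 ⇒ NO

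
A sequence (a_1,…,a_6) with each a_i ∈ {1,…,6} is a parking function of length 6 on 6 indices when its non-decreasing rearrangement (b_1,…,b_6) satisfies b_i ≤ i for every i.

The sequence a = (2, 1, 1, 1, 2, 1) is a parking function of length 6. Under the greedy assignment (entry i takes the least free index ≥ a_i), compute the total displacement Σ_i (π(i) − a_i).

13

Σπ = 6·7/2 = 21 (π permutes [6]); Σa = 2+1+1+1+2+1 = 8; disp = 21−8 = 13.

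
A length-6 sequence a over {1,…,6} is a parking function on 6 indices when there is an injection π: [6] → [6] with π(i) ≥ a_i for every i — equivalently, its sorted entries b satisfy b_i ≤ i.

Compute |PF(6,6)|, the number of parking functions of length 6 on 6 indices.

#PF = (6−6+1)·(6+1)^(6−1) = 1·16807 = 16807 (Pollak)
Check (6,4,1,3,1,4) → sorted (1,1,3,4,4,6): b_i ≤ i ∀i, a PF.

16807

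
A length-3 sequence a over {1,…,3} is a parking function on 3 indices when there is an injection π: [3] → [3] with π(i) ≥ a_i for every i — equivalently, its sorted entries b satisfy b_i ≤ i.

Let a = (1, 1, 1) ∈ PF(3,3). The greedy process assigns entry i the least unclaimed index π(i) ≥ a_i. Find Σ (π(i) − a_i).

Σπ = 6 ({1..3} each once); Σa = 1+1+1 = 3; disp = 6−3 = 3.

3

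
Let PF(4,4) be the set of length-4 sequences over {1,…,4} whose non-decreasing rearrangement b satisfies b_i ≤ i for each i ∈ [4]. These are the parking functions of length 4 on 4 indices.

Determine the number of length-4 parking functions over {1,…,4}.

|PF| = 1·5^3 = 1·125 = 125 [KW]
Check (2,2,3,1) → sorted (1,2,2,3): b_i ≤ i ∀i, a PF.

125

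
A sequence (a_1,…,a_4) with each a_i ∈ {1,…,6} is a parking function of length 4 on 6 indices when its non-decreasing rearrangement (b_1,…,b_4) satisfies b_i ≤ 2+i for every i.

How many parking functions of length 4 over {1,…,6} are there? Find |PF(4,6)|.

1029

|PF(4,6)| = (6+1−4)·(6+1)^{4−1} = 3·343 = 1029 [KW]
One tuple (3,2,5,2) → sorted (2,2,3,5): b_i ≤ 2+i ∀i, a PF.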